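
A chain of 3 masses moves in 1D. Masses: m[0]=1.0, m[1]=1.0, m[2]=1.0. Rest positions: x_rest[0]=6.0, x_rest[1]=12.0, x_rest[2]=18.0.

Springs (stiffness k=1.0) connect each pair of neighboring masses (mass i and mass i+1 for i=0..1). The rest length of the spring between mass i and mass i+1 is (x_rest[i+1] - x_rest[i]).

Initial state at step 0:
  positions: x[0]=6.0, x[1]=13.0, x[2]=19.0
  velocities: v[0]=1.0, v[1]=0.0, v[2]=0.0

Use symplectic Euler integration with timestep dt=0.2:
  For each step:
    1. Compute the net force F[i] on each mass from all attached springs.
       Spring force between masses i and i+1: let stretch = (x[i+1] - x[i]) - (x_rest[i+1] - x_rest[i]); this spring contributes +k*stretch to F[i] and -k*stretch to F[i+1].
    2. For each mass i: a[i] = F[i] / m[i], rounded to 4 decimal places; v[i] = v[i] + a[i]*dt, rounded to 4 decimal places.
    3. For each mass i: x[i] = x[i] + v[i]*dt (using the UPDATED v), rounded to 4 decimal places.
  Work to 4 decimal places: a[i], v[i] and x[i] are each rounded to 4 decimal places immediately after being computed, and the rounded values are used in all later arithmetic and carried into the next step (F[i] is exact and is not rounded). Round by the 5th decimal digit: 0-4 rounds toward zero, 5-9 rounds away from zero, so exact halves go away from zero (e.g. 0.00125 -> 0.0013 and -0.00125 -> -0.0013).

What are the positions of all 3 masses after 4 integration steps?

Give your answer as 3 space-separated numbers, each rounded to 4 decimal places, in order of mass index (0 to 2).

Step 0: x=[6.0000 13.0000 19.0000] v=[1.0000 0.0000 0.0000]
Step 1: x=[6.2400 12.9600 19.0000] v=[1.2000 -0.2000 0.0000]
Step 2: x=[6.5088 12.8928 18.9984] v=[1.3440 -0.3360 -0.0080]
Step 3: x=[6.7930 12.8145 18.9926] v=[1.4208 -0.3917 -0.0291]
Step 4: x=[7.0780 12.7424 18.9797] v=[1.4251 -0.3604 -0.0647]

Answer: 7.0780 12.7424 18.9797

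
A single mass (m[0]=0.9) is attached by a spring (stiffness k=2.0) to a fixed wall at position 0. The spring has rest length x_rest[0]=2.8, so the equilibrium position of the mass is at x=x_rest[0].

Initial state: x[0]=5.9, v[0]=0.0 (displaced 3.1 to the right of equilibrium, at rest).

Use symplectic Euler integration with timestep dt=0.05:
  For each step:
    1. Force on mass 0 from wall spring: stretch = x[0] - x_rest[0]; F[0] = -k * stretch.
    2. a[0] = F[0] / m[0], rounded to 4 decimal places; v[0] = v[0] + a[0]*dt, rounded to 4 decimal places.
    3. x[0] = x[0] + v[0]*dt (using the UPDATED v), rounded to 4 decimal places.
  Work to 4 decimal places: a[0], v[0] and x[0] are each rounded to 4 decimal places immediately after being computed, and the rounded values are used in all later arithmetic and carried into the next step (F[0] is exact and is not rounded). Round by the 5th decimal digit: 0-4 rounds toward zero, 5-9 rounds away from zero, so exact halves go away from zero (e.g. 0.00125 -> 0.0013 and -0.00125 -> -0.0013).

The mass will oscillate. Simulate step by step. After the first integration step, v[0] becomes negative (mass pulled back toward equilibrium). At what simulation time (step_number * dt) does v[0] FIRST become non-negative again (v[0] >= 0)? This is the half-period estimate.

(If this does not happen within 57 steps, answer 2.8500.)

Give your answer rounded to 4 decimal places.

Answer: 2.1500

Derivation:
Step 0: x=[5.9000] v=[0.0000]
Step 1: x=[5.8828] v=[-0.3444]
Step 2: x=[5.8485] v=[-0.6869]
Step 3: x=[5.7972] v=[-1.0256]
Step 4: x=[5.7293] v=[-1.3586]
Step 5: x=[5.6451] v=[-1.6841]
Step 6: x=[5.5451] v=[-2.0002]
Step 7: x=[5.4298] v=[-2.3052]
Step 8: x=[5.2999] v=[-2.5974]
Step 9: x=[5.1561] v=[-2.8752]
Step 10: x=[4.9993] v=[-3.1370]
Step 11: x=[4.8302] v=[-3.3814]
Step 12: x=[4.6499] v=[-3.6070]
Step 13: x=[4.4593] v=[-3.8125]
Step 14: x=[4.2595] v=[-3.9969]
Step 15: x=[4.0515] v=[-4.1591]
Step 16: x=[3.8366] v=[-4.2982]
Step 17: x=[3.6159] v=[-4.4134]
Step 18: x=[3.3907] v=[-4.5041]
Step 19: x=[3.1622] v=[-4.5697]
Step 20: x=[2.9317] v=[-4.6099]
Step 21: x=[2.7005] v=[-4.6245]
Step 22: x=[2.4698] v=[-4.6134]
Step 23: x=[2.2410] v=[-4.5767]
Step 24: x=[2.0153] v=[-4.5146]
Step 25: x=[1.7939] v=[-4.4274]
Step 26: x=[1.5781] v=[-4.3156]
Step 27: x=[1.3691] v=[-4.1798]
Step 28: x=[1.1681] v=[-4.0208]
Step 29: x=[0.9761] v=[-3.8395]
Step 30: x=[0.7943] v=[-3.6368]
Step 31: x=[0.6236] v=[-3.4139]
Step 32: x=[0.4650] v=[-3.1721]
Step 33: x=[0.3194] v=[-2.9127]
Step 34: x=[0.1875] v=[-2.6371]
Step 35: x=[0.0702] v=[-2.3468]
Step 36: x=[-0.0320] v=[-2.0435]
Step 37: x=[-0.1184] v=[-1.7288]
Step 38: x=[-0.1886] v=[-1.4045]
Step 39: x=[-0.2422] v=[-1.0724]
Step 40: x=[-0.2789] v=[-0.7344]
Step 41: x=[-0.2985] v=[-0.3923]
Step 42: x=[-0.3009] v=[-0.0480]
Step 43: x=[-0.2861] v=[0.2965]
First v>=0 after going negative at step 43, time=2.1500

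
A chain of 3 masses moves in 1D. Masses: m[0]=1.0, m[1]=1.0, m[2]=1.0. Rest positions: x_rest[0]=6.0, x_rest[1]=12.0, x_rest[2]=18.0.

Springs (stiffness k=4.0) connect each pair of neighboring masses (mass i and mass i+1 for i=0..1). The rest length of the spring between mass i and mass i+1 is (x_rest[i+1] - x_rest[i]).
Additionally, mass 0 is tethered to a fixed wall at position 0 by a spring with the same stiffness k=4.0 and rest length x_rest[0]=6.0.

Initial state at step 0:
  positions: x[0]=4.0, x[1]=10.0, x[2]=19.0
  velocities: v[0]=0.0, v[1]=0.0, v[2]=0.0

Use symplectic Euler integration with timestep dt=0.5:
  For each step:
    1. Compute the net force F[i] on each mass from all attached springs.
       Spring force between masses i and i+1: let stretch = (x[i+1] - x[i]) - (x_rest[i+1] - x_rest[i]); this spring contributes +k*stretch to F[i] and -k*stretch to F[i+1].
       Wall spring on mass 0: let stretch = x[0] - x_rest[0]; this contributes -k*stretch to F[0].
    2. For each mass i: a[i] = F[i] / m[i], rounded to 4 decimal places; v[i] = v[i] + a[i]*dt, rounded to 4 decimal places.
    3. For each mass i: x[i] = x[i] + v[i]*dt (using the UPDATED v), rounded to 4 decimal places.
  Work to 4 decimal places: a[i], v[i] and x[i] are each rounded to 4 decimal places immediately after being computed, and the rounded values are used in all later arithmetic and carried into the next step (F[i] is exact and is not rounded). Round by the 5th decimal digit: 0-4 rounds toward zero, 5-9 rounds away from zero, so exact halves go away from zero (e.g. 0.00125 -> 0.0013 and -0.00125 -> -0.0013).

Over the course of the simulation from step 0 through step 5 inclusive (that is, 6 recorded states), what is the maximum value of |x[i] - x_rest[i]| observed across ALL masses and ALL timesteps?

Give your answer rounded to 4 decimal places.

Step 0: x=[4.0000 10.0000 19.0000] v=[0.0000 0.0000 0.0000]
Step 1: x=[6.0000 13.0000 16.0000] v=[4.0000 6.0000 -6.0000]
Step 2: x=[9.0000 12.0000 16.0000] v=[6.0000 -2.0000 0.0000]
Step 3: x=[6.0000 12.0000 18.0000] v=[-6.0000 0.0000 4.0000]
Step 4: x=[3.0000 12.0000 20.0000] v=[-6.0000 0.0000 4.0000]
Step 5: x=[6.0000 11.0000 20.0000] v=[6.0000 -2.0000 0.0000]
Max displacement = 3.0000

Answer: 3.0000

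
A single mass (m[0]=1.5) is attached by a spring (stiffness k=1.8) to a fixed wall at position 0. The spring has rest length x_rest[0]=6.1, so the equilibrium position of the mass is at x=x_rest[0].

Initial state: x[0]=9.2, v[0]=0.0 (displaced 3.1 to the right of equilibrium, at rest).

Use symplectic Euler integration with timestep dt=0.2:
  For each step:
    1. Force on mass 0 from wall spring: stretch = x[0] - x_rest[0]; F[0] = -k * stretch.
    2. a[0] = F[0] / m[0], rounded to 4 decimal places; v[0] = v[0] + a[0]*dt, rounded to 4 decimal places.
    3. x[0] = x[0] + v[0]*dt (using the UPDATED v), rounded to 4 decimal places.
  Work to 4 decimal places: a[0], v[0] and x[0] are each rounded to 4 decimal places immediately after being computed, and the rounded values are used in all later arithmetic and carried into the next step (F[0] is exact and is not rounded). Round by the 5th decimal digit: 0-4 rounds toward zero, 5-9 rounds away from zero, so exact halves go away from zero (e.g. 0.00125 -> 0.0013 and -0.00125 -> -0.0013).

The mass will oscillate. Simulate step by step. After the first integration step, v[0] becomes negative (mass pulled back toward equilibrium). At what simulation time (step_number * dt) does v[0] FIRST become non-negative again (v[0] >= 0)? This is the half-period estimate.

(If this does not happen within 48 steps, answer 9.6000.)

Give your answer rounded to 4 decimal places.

Step 0: x=[9.2000] v=[0.0000]
Step 1: x=[9.0512] v=[-0.7440]
Step 2: x=[8.7607] v=[-1.4523]
Step 3: x=[8.3425] v=[-2.0909]
Step 4: x=[7.8167] v=[-2.6291]
Step 5: x=[7.2085] v=[-3.0411]
Step 6: x=[6.5471] v=[-3.3071]
Step 7: x=[5.8642] v=[-3.4144]
Step 8: x=[5.1926] v=[-3.3578]
Step 9: x=[4.5646] v=[-3.1400]
Step 10: x=[4.0103] v=[-2.7715]
Step 11: x=[3.5563] v=[-2.2700]
Step 12: x=[3.2244] v=[-1.6595]
Step 13: x=[3.0305] v=[-0.9694]
Step 14: x=[2.9840] v=[-0.2327]
Step 15: x=[3.0870] v=[0.5151]
First v>=0 after going negative at step 15, time=3.0000

Answer: 3.0000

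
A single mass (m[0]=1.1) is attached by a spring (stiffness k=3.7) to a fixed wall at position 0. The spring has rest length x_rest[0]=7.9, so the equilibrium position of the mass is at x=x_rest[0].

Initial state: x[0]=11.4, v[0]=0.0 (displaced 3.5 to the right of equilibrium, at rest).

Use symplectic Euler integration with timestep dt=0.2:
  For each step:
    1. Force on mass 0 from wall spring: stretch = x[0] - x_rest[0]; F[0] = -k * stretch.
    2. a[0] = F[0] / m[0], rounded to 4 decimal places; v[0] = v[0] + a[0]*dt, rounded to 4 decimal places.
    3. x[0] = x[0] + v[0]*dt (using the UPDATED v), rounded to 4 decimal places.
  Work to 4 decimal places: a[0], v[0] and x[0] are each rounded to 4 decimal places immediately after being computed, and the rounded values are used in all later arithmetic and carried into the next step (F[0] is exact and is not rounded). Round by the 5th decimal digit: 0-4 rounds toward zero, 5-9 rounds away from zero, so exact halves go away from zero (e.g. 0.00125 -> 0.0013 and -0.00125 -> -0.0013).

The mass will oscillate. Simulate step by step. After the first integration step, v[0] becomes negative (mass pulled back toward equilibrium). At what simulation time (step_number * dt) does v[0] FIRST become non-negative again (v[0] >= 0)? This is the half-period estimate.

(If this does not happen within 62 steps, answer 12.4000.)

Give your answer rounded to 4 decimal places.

Step 0: x=[11.4000] v=[0.0000]
Step 1: x=[10.9291] v=[-2.3545]
Step 2: x=[10.0506] v=[-4.3923]
Step 3: x=[8.8828] v=[-5.8391]
Step 4: x=[7.5827] v=[-6.5003]
Step 5: x=[6.3253] v=[-6.2868]
Step 6: x=[5.2798] v=[-5.2275]
Step 7: x=[4.5868] v=[-3.4648]
Step 8: x=[4.3396] v=[-1.2359]
Step 9: x=[4.5715] v=[1.1593]
First v>=0 after going negative at step 9, time=1.8000

Answer: 1.8000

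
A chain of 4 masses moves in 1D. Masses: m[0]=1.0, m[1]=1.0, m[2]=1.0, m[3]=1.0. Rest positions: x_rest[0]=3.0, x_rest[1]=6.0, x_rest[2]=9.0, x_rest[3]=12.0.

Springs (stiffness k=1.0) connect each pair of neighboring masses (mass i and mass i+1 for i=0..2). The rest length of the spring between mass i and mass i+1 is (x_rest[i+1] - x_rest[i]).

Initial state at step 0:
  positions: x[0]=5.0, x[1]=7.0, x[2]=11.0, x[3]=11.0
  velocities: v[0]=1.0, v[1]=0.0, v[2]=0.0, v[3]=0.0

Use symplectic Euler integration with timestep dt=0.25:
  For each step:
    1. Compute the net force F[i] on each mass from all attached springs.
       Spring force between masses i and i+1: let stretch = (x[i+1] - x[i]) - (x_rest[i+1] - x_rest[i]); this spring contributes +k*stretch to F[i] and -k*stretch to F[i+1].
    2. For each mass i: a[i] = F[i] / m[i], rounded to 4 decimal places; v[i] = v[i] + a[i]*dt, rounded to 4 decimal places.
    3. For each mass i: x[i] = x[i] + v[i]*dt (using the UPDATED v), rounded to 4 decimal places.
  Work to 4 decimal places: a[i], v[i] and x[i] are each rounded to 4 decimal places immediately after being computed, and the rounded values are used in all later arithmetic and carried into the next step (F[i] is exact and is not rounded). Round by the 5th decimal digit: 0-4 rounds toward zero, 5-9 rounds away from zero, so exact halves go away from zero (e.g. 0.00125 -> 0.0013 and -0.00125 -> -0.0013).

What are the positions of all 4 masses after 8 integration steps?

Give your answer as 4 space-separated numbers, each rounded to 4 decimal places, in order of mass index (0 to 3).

Step 0: x=[5.0000 7.0000 11.0000 11.0000] v=[1.0000 0.0000 0.0000 0.0000]
Step 1: x=[5.1875 7.1250 10.7500 11.1875] v=[0.7500 0.5000 -1.0000 0.7500]
Step 2: x=[5.3086 7.3555 10.3008 11.5352] v=[0.4844 0.9219 -1.7969 1.3906]
Step 3: x=[5.3701 7.6421 9.7447 11.9932] v=[0.2461 1.1465 -2.2246 1.8320]
Step 4: x=[5.3861 7.9182 9.1977 12.4982] v=[0.0641 1.1042 -2.1881 2.0199]
Step 5: x=[5.3729 8.1160 8.7770 12.9844] v=[-0.0529 0.7911 -1.6829 1.9448]
Step 6: x=[5.3436 8.1837 8.5779 13.3952] v=[-0.1171 0.2706 -0.7963 1.6430]
Step 7: x=[5.3043 8.0985 8.6553 13.6924] v=[-0.1571 -0.3409 0.3095 1.1887]
Step 8: x=[5.2522 7.8734 9.0127 13.8623] v=[-0.2086 -0.9003 1.4296 0.6794]

Answer: 5.2522 7.8734 9.0127 13.8623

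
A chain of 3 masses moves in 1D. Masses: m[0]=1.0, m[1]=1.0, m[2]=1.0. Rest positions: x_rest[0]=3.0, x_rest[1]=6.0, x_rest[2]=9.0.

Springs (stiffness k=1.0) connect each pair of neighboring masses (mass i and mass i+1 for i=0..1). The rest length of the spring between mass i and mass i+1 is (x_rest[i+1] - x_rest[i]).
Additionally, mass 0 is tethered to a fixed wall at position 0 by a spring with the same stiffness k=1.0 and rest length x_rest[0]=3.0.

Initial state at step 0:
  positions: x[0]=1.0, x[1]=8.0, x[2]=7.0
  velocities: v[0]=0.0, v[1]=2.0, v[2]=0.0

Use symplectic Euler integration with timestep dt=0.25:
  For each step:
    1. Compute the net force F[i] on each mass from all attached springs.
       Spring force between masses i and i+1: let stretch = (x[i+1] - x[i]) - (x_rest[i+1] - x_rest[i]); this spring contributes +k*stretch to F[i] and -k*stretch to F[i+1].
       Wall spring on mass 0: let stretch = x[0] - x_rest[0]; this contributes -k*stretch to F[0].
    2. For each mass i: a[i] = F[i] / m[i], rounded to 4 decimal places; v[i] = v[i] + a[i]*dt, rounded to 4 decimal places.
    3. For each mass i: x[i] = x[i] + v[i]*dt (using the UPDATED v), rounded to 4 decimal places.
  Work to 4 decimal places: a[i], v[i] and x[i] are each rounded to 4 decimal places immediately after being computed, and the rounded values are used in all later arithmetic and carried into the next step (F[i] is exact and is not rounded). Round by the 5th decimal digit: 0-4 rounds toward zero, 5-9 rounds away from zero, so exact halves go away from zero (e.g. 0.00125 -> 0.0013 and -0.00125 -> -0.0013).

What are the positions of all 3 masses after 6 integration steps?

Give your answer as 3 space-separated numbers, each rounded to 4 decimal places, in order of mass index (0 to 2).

Answer: 5.3330 4.4542 10.4716

Derivation:
Step 0: x=[1.0000 8.0000 7.0000] v=[0.0000 2.0000 0.0000]
Step 1: x=[1.3750 8.0000 7.2500] v=[1.5000 0.0000 1.0000]
Step 2: x=[2.0781 7.5391 7.7344] v=[2.8125 -1.8438 1.9375]
Step 3: x=[2.9927 6.7491 8.3941] v=[3.6582 -3.1602 2.6387]
Step 4: x=[3.9550 5.8271 9.1385] v=[3.8491 -3.6881 2.9775]
Step 5: x=[4.7871 4.9950 9.8634] v=[3.3284 -3.3283 2.8997]
Step 6: x=[5.3330 4.4542 10.4716] v=[2.1836 -2.1632 2.4326]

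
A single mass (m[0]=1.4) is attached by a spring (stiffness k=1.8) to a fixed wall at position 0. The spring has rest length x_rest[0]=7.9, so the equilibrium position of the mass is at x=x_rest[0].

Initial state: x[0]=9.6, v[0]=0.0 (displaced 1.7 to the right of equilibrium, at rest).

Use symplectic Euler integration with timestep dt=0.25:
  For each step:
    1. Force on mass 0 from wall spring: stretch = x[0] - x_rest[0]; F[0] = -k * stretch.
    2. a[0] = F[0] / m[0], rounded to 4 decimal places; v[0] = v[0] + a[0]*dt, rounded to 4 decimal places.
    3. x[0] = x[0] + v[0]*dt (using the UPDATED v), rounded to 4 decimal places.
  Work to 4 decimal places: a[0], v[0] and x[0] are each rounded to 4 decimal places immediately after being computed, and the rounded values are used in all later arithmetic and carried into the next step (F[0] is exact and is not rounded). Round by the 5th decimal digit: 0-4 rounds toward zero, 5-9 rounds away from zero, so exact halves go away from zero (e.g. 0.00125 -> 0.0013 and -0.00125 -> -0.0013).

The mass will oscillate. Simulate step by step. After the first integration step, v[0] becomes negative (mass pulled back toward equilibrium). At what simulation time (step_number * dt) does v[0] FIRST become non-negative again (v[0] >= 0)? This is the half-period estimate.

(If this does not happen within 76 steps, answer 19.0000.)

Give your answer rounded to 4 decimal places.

Answer: 3.0000

Derivation:
Step 0: x=[9.6000] v=[0.0000]
Step 1: x=[9.4634] v=[-0.5464]
Step 2: x=[9.2012] v=[-1.0489]
Step 3: x=[8.8344] v=[-1.4672]
Step 4: x=[8.3925] v=[-1.7676]
Step 5: x=[7.9110] v=[-1.9259]
Step 6: x=[7.4287] v=[-1.9294]
Step 7: x=[6.9842] v=[-1.7779]
Step 8: x=[6.6133] v=[-1.4835]
Step 9: x=[6.3458] v=[-1.0699]
Step 10: x=[6.2032] v=[-0.5703]
Step 11: x=[6.1970] v=[-0.0249]
Step 12: x=[6.3276] v=[0.5225]
First v>=0 after going negative at step 12, time=3.0000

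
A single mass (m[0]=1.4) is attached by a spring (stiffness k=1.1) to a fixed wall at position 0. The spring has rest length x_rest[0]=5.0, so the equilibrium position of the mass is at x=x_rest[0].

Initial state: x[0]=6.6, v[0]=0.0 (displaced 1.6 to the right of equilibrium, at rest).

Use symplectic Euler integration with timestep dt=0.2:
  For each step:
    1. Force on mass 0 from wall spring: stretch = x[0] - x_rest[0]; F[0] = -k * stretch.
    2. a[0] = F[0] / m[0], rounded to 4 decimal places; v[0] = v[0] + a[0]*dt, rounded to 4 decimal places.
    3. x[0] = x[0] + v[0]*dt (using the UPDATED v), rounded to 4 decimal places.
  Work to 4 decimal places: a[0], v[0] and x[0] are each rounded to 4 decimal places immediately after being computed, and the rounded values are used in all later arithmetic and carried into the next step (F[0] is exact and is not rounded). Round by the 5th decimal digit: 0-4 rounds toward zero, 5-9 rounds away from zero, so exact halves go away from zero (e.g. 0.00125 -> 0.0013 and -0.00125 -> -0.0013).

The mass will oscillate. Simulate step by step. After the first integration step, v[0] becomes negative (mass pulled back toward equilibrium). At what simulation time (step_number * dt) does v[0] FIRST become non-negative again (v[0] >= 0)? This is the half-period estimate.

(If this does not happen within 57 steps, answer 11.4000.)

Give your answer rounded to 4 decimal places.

Answer: 3.6000

Derivation:
Step 0: x=[6.6000] v=[0.0000]
Step 1: x=[6.5497] v=[-0.2514]
Step 2: x=[6.4507] v=[-0.4949]
Step 3: x=[6.3061] v=[-0.7229]
Step 4: x=[6.1205] v=[-0.9281]
Step 5: x=[5.8997] v=[-1.1042]
Step 6: x=[5.6506] v=[-1.2456]
Step 7: x=[5.3810] v=[-1.3478]
Step 8: x=[5.0995] v=[-1.4077]
Step 9: x=[4.8148] v=[-1.4233]
Step 10: x=[4.5360] v=[-1.3942]
Step 11: x=[4.2717] v=[-1.3213]
Step 12: x=[4.0303] v=[-1.2069]
Step 13: x=[3.8194] v=[-1.0545]
Step 14: x=[3.6456] v=[-0.8690]
Step 15: x=[3.5144] v=[-0.6562]
Step 16: x=[3.4299] v=[-0.4227]
Step 17: x=[3.3947] v=[-0.1760]
Step 18: x=[3.4100] v=[0.0763]
First v>=0 after going negative at step 18, time=3.6000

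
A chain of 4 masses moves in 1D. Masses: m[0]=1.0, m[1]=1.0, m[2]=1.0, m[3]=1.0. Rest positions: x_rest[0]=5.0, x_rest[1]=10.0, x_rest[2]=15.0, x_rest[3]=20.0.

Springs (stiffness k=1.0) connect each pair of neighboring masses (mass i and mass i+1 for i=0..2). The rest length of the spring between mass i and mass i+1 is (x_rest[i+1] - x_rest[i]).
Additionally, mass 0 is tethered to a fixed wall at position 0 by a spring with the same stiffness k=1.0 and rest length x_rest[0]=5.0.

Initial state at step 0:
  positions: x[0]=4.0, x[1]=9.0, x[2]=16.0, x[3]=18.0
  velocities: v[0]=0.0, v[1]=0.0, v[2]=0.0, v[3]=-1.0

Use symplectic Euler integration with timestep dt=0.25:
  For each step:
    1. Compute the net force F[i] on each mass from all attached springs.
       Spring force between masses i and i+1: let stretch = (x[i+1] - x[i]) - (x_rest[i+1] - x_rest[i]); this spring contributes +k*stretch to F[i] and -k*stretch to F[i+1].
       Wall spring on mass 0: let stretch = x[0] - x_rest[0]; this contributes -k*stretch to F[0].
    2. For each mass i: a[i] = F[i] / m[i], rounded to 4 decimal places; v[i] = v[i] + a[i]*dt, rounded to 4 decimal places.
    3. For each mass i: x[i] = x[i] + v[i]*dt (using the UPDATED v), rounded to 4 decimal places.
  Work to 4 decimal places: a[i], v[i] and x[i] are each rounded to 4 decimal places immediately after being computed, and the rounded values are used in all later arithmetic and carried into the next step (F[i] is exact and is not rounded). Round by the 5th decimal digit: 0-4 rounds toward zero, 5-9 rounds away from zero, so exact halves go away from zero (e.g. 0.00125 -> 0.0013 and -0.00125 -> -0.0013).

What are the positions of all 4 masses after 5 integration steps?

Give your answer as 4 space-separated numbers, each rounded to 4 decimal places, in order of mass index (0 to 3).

Answer: 4.8887 9.9596 12.8132 18.8908

Derivation:
Step 0: x=[4.0000 9.0000 16.0000 18.0000] v=[0.0000 0.0000 0.0000 -1.0000]
Step 1: x=[4.0625 9.1250 15.6875 17.9375] v=[0.2500 0.5000 -1.2500 -0.2500]
Step 2: x=[4.1875 9.3438 15.1055 18.0469] v=[0.5000 0.8750 -2.3281 0.4375]
Step 3: x=[4.3731 9.6004 14.3472 18.2850] v=[0.7422 1.0264 -3.0332 0.9522]
Step 4: x=[4.6121 9.8270 13.5383 18.5895] v=[0.9558 0.9063 -3.2355 1.2178]
Step 5: x=[4.8887 9.9596 12.8132 18.8908] v=[1.1065 0.5304 -2.9005 1.2050]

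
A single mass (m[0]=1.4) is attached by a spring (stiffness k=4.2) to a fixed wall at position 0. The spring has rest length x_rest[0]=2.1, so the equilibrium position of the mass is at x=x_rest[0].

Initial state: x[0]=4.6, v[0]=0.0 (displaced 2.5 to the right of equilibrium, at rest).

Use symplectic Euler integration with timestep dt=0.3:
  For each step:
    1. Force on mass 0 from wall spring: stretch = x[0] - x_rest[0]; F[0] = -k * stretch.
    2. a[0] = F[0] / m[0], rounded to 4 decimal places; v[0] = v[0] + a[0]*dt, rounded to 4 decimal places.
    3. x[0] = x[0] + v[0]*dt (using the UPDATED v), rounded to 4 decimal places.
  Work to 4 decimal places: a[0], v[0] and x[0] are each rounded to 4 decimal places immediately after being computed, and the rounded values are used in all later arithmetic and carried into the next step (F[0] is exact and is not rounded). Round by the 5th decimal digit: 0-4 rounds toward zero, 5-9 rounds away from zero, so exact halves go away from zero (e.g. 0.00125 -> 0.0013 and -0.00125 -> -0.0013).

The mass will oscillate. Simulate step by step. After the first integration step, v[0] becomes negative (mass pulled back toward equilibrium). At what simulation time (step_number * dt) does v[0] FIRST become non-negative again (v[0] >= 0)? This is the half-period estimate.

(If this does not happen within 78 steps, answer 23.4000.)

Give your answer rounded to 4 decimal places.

Answer: 1.8000

Derivation:
Step 0: x=[4.6000] v=[0.0000]
Step 1: x=[3.9250] v=[-2.2500]
Step 2: x=[2.7573] v=[-3.8925]
Step 3: x=[1.4121] v=[-4.4841]
Step 4: x=[0.2526] v=[-3.8650]
Step 5: x=[-0.4081] v=[-2.2023]
Step 6: x=[-0.3916] v=[0.0550]
First v>=0 after going negative at step 6, time=1.8000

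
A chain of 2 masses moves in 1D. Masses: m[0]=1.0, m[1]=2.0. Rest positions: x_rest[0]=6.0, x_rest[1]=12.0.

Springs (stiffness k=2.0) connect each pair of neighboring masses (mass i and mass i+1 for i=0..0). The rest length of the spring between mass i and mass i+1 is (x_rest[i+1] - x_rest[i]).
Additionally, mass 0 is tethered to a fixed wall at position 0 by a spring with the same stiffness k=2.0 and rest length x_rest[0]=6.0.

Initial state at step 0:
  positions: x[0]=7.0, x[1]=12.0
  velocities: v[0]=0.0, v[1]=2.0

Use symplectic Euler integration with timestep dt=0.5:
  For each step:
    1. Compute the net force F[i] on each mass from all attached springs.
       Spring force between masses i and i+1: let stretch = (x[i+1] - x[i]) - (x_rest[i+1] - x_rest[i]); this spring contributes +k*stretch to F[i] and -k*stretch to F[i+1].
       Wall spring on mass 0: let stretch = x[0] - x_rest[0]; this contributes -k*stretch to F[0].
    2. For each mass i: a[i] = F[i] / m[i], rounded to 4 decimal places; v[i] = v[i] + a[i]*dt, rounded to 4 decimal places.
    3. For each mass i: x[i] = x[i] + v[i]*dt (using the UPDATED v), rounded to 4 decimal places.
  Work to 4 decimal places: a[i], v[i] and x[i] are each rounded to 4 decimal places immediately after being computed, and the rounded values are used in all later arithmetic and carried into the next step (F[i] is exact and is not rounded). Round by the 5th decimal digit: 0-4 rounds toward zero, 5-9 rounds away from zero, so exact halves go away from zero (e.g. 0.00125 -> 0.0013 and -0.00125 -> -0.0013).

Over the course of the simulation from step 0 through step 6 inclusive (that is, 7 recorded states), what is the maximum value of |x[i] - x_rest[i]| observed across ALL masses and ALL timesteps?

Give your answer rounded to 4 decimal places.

Answer: 2.7871

Derivation:
Step 0: x=[7.0000 12.0000] v=[0.0000 2.0000]
Step 1: x=[6.0000 13.2500] v=[-2.0000 2.5000]
Step 2: x=[5.6250 14.1875] v=[-0.7500 1.8750]
Step 3: x=[6.7188 14.4844] v=[2.1875 0.5938]
Step 4: x=[8.3360 14.3399] v=[3.2343 -0.2890]
Step 5: x=[8.7871 14.1944] v=[0.9022 -0.2910]
Step 6: x=[7.5483 14.1971] v=[-2.4776 0.0054]
Max displacement = 2.7871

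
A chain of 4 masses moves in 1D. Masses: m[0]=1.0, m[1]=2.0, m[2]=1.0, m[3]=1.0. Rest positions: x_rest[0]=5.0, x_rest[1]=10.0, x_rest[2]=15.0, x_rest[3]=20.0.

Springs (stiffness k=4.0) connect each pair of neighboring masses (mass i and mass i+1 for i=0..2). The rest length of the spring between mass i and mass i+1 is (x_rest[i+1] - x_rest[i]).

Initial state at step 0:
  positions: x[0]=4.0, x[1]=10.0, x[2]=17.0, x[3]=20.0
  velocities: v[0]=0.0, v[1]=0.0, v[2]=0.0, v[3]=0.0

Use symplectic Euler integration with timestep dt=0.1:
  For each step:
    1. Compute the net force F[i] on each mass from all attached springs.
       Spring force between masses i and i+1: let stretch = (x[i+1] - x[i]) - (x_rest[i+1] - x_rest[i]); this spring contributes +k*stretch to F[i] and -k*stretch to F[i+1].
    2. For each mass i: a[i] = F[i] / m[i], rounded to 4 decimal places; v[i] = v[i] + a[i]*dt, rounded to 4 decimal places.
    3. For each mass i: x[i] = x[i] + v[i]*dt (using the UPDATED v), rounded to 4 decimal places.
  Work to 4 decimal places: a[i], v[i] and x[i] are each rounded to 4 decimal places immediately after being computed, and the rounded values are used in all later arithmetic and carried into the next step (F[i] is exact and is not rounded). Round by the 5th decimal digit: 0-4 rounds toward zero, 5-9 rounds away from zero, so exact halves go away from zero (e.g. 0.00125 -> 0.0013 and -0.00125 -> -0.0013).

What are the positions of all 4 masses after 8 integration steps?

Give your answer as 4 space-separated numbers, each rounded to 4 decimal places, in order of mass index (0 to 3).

Answer: 5.2375 10.2288 14.0074 21.2979

Derivation:
Step 0: x=[4.0000 10.0000 17.0000 20.0000] v=[0.0000 0.0000 0.0000 0.0000]
Step 1: x=[4.0400 10.0200 16.8400 20.0800] v=[0.4000 0.2000 -1.6000 0.8000]
Step 2: x=[4.1192 10.0568 16.5368 20.2304] v=[0.7920 0.3680 -3.0320 1.5040]
Step 3: x=[4.2359 10.1045 16.1221 20.4331] v=[1.1670 0.4765 -4.1466 2.0266]
Step 4: x=[4.3873 10.1551 15.6392 20.6633] v=[1.5144 0.5063 -4.8292 2.3022]
Step 5: x=[4.5695 10.2001 15.1379 20.8926] v=[1.8215 0.4496 -5.0132 2.2926]
Step 6: x=[4.7769 10.2312 14.6693 21.0917] v=[2.0737 0.3110 -4.6864 1.9907]
Step 7: x=[5.0024 10.2420 14.2800 21.2339] v=[2.2554 0.1078 -3.8927 1.4217]
Step 8: x=[5.2375 10.2288 14.0074 21.2979] v=[2.3512 -0.1325 -2.7263 0.6401]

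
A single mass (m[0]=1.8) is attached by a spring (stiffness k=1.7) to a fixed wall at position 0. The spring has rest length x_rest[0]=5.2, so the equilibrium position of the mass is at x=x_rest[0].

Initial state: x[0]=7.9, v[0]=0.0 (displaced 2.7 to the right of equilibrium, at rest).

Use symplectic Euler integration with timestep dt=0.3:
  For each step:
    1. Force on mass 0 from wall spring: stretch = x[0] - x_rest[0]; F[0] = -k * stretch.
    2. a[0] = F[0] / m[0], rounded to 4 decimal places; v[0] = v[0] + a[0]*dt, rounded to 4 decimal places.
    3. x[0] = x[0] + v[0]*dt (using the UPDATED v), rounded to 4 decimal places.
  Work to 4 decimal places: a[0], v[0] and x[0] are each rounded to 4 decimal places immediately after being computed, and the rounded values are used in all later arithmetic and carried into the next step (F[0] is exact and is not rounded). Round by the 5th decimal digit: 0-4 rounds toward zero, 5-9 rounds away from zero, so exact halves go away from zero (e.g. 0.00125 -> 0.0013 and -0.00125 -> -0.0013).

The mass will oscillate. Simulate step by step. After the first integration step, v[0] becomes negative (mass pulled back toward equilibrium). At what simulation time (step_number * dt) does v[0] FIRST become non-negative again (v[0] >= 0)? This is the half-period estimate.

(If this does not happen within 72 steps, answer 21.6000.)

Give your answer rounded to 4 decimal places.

Answer: 3.3000

Derivation:
Step 0: x=[7.9000] v=[0.0000]
Step 1: x=[7.6705] v=[-0.7650]
Step 2: x=[7.2310] v=[-1.4650]
Step 3: x=[6.6189] v=[-2.0405]
Step 4: x=[5.8862] v=[-2.4425]
Step 5: x=[5.0951] v=[-2.6369]
Step 6: x=[4.3129] v=[-2.6072]
Step 7: x=[3.6061] v=[-2.3559]
Step 8: x=[3.0348] v=[-1.9043]
Step 9: x=[2.6476] v=[-1.2908]
Step 10: x=[2.4773] v=[-0.5676]
Step 11: x=[2.5384] v=[0.2038]
First v>=0 after going negative at step 11, time=3.3000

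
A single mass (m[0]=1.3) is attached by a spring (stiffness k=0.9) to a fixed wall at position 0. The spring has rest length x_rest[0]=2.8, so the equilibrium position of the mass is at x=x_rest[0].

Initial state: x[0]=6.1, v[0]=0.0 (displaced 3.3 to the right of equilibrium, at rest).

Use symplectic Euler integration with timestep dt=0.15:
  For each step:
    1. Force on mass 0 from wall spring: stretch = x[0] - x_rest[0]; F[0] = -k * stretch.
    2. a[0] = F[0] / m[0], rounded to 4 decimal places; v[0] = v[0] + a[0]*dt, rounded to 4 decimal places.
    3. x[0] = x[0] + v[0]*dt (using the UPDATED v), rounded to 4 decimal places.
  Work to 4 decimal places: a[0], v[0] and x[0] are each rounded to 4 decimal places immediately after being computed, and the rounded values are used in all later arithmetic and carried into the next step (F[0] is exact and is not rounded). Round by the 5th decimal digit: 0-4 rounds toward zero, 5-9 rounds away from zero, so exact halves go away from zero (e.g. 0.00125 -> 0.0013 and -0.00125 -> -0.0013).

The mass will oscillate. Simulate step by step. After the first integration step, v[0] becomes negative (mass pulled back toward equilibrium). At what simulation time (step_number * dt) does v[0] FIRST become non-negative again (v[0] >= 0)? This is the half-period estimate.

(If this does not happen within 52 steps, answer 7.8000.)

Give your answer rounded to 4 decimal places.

Step 0: x=[6.1000] v=[0.0000]
Step 1: x=[6.0486] v=[-0.3427]
Step 2: x=[5.9466] v=[-0.6801]
Step 3: x=[5.7956] v=[-1.0069]
Step 4: x=[5.5979] v=[-1.3180]
Step 5: x=[5.3566] v=[-1.6086]
Step 6: x=[5.0755] v=[-1.8741]
Step 7: x=[4.7589] v=[-2.1104]
Step 8: x=[4.4118] v=[-2.3138]
Step 9: x=[4.0396] v=[-2.4812]
Step 10: x=[3.6481] v=[-2.6099]
Step 11: x=[3.2434] v=[-2.6980]
Step 12: x=[2.8318] v=[-2.7441]
Step 13: x=[2.4197] v=[-2.7474]
Step 14: x=[2.0135] v=[-2.7079]
Step 15: x=[1.6196] v=[-2.6262]
Step 16: x=[1.2441] v=[-2.5036]
Step 17: x=[0.8928] v=[-2.3420]
Step 18: x=[0.5712] v=[-2.1439]
Step 19: x=[0.2843] v=[-1.9125]
Step 20: x=[0.0366] v=[-1.6513]
Step 21: x=[-0.1680] v=[-1.3643]
Step 22: x=[-0.3264] v=[-1.0561]
Step 23: x=[-0.4361] v=[-0.7314]
Step 24: x=[-0.4954] v=[-0.3953]
Step 25: x=[-0.5034] v=[-0.0531]
Step 26: x=[-0.4599] v=[0.2900]
First v>=0 after going negative at step 26, time=3.9000

Answer: 3.9000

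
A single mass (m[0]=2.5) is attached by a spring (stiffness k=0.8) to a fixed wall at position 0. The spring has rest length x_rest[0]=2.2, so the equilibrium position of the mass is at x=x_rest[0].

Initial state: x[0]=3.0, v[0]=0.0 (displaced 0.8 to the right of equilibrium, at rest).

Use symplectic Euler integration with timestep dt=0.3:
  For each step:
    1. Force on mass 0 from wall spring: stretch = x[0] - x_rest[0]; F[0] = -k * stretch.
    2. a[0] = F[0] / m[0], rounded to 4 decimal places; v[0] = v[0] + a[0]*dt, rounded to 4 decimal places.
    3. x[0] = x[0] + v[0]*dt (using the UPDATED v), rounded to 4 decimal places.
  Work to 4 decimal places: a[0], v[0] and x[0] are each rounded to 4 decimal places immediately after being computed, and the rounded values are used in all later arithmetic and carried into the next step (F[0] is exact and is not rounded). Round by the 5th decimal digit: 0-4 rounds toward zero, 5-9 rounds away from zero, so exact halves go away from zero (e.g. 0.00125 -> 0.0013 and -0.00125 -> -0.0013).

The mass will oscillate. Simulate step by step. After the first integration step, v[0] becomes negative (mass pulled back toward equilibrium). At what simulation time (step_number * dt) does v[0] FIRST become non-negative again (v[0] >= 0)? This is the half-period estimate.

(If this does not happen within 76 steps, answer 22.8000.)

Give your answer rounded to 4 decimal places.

Step 0: x=[3.0000] v=[0.0000]
Step 1: x=[2.9770] v=[-0.0768]
Step 2: x=[2.9316] v=[-0.1514]
Step 3: x=[2.8651] v=[-0.2216]
Step 4: x=[2.7795] v=[-0.2854]
Step 5: x=[2.6772] v=[-0.3410]
Step 6: x=[2.5612] v=[-0.3868]
Step 7: x=[2.4348] v=[-0.4215]
Step 8: x=[2.3016] v=[-0.4440]
Step 9: x=[2.1655] v=[-0.4538]
Step 10: x=[2.0304] v=[-0.4505]
Step 11: x=[1.9001] v=[-0.4342]
Step 12: x=[1.7785] v=[-0.4054]
Step 13: x=[1.6690] v=[-0.3649]
Step 14: x=[1.5748] v=[-0.3139]
Step 15: x=[1.4986] v=[-0.2539]
Step 16: x=[1.4426] v=[-0.1866]
Step 17: x=[1.4084] v=[-0.1139]
Step 18: x=[1.3970] v=[-0.0379]
Step 19: x=[1.4088] v=[0.0392]
First v>=0 after going negative at step 19, time=5.7000

Answer: 5.7000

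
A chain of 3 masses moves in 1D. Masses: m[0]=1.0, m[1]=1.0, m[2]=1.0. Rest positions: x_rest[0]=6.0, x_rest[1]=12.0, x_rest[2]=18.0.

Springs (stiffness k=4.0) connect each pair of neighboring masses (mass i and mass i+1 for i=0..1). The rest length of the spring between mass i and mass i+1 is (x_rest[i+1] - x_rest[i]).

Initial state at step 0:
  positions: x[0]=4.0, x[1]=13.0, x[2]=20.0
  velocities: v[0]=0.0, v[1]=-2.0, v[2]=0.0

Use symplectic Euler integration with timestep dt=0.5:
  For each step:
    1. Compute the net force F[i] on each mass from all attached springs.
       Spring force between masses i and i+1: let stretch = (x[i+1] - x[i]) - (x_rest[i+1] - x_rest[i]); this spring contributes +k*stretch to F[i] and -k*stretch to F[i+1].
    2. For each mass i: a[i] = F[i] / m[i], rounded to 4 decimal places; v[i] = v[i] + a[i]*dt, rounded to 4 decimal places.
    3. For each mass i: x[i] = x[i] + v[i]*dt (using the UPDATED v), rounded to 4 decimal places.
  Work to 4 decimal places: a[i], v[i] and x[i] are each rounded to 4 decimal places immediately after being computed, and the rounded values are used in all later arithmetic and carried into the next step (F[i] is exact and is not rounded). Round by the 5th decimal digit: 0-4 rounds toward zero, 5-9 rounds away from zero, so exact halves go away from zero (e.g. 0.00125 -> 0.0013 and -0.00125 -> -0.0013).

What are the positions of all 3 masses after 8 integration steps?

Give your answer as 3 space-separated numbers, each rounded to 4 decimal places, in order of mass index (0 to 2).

Answer: 5.0000 11.0000 13.0000

Derivation:
Step 0: x=[4.0000 13.0000 20.0000] v=[0.0000 -2.0000 0.0000]
Step 1: x=[7.0000 10.0000 19.0000] v=[6.0000 -6.0000 -2.0000]
Step 2: x=[7.0000 13.0000 15.0000] v=[0.0000 6.0000 -8.0000]
Step 3: x=[7.0000 12.0000 15.0000] v=[0.0000 -2.0000 0.0000]
Step 4: x=[6.0000 9.0000 18.0000] v=[-2.0000 -6.0000 6.0000]
Step 5: x=[2.0000 12.0000 18.0000] v=[-8.0000 6.0000 0.0000]
Step 6: x=[2.0000 11.0000 18.0000] v=[0.0000 -2.0000 0.0000]
Step 7: x=[5.0000 8.0000 17.0000] v=[6.0000 -6.0000 -2.0000]
Step 8: x=[5.0000 11.0000 13.0000] v=[0.0000 6.0000 -8.0000]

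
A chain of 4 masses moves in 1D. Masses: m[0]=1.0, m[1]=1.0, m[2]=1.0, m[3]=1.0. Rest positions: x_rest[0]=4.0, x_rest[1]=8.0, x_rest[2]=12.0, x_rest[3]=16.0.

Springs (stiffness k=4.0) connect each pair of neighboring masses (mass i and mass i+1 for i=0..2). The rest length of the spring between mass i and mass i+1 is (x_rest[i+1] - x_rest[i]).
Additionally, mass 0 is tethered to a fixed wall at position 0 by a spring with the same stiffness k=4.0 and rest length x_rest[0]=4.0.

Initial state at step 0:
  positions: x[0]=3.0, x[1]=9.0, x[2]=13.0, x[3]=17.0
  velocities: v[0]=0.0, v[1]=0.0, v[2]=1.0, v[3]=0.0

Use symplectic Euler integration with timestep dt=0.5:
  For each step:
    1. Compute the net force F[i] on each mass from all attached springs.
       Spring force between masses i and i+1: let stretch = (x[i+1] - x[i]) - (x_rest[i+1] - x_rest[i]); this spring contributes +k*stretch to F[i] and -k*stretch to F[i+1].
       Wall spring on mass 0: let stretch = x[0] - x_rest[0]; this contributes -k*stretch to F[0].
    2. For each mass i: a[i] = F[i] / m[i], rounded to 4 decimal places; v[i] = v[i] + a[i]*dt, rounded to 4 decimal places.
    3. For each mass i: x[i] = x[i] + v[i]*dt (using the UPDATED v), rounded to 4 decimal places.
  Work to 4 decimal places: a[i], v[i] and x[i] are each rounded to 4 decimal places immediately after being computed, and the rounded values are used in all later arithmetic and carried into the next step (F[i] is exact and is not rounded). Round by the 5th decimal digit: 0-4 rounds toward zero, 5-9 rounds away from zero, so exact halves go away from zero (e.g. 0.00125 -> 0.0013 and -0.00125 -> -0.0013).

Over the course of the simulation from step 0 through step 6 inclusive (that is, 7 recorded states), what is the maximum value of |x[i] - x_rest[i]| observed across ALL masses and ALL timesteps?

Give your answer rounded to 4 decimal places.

Answer: 2.5000

Derivation:
Step 0: x=[3.0000 9.0000 13.0000 17.0000] v=[0.0000 0.0000 1.0000 0.0000]
Step 1: x=[6.0000 7.0000 13.5000 17.0000] v=[6.0000 -4.0000 1.0000 0.0000]
Step 2: x=[4.0000 10.5000 11.0000 17.5000] v=[-4.0000 7.0000 -5.0000 1.0000]
Step 3: x=[4.5000 8.0000 14.5000 15.5000] v=[1.0000 -5.0000 7.0000 -4.0000]
Step 4: x=[4.0000 8.5000 12.5000 16.5000] v=[-1.0000 1.0000 -4.0000 2.0000]
Step 5: x=[4.0000 8.5000 10.5000 17.5000] v=[0.0000 0.0000 -4.0000 2.0000]
Step 6: x=[4.5000 6.0000 13.5000 15.5000] v=[1.0000 -5.0000 6.0000 -4.0000]
Max displacement = 2.5000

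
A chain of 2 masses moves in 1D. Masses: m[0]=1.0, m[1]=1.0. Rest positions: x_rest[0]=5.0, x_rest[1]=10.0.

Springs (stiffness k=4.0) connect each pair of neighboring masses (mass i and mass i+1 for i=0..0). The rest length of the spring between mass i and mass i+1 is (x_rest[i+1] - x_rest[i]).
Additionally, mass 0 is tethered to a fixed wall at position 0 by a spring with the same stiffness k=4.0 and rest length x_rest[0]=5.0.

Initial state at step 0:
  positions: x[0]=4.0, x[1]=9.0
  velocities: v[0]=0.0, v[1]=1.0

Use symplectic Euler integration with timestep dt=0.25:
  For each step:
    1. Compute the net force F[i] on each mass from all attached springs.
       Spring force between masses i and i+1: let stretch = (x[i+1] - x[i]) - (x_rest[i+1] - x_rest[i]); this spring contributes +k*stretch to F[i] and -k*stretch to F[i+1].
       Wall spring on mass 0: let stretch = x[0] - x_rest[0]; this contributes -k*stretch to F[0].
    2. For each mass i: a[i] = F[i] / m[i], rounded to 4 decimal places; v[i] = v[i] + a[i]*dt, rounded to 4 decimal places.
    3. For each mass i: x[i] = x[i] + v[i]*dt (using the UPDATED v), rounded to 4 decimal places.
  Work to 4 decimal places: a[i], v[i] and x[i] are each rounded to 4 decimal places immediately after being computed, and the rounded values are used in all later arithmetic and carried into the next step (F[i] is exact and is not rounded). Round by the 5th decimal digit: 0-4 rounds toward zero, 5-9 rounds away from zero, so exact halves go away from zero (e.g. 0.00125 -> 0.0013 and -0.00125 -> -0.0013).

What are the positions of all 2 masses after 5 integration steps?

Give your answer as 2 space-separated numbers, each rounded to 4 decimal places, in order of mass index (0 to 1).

Answer: 5.6338 10.6485

Derivation:
Step 0: x=[4.0000 9.0000] v=[0.0000 1.0000]
Step 1: x=[4.2500 9.2500] v=[1.0000 1.0000]
Step 2: x=[4.6875 9.5000] v=[1.7500 1.0000]
Step 3: x=[5.1563 9.7969] v=[1.8750 1.1875]
Step 4: x=[5.4961 10.1836] v=[1.3593 1.5469]
Step 5: x=[5.6338 10.6485] v=[0.5507 1.8594]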